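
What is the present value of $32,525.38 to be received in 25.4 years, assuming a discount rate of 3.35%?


Present value formula: PV = FV / (1 + r)^t
PV = $32,525.38 / (1 + 0.0335)^25.4
PV = $32,525.38 / 2.309331
PV = $14,084.33

PV = FV / (1 + r)^t = $14,084.33


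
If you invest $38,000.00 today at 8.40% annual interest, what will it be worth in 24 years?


Future value formula: FV = PV × (1 + r)^t
FV = $38,000.00 × (1 + 0.084)^24
FV = $38,000.00 × 6.929514
FV = $263,321.53

FV = PV × (1 + r)^t = $263,321.53


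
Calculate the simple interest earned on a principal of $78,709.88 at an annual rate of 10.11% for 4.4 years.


Simple interest formula: I = P × r × t
I = $78,709.88 × 0.1011 × 4.4
I = $35,013.30

I = P × r × t = $35,013.30


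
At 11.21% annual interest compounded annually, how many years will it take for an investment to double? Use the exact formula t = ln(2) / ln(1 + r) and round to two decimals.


Doubling condition: (1 + r)^t = 2
Take ln of both sides: t × ln(1 + r) = ln(2)
t = ln(2) / ln(1 + r)
t = 0.693147 / 0.106250
t = 6.52

t = ln(2) / ln(1 + r) = 6.52 years


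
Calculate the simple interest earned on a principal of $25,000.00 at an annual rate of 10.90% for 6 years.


Simple interest formula: I = P × r × t
I = $25,000.00 × 0.109 × 6
I = $16,350.00

I = P × r × t = $16,350.00


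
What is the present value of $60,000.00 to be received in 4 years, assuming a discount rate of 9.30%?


Present value formula: PV = FV / (1 + r)^t
PV = $60,000.00 / (1 + 0.093)^4
PV = $60,000.00 / 1.42718623
PV = $42,040.76

PV = FV / (1 + r)^t = $42,040.76


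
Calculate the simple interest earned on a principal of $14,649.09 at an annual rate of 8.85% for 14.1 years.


Simple interest formula: I = P × r × t
I = $14,649.09 × 0.0885 × 14.1
I = $18,279.87

I = P × r × t = $18,279.87


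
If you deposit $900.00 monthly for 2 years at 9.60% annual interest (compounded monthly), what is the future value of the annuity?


Future value of an ordinary annuity: FV = PMT × ((1 + r)^n − 1) / r
Monthly rate r = 0.096/12 = 0.008, n = 24
FV = $900.00 × ((1 + 0.096/12)^24 − 1) / (0.096/12)
FV = $900.00 × 26.343155
FV = $23,708.84

FV = PMT × ((1+r)^n - 1)/r = $23,708.84


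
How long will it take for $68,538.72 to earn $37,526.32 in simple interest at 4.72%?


Rearrange the simple interest formula for t:
I = P × r × t  ⇒  t = I / (P × r)
t = $37,526.32 / ($68,538.72 × 0.0472)
t = 11.6

t = I/(P×r) = 11.6 years


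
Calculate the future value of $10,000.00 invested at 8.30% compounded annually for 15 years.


Compound interest formula: A = P(1 + r/n)^(nt)
A = $10,000.00 × (1 + 0.083/1)^(1 × 15)
Growth factor: (1 + 0.083/1)^15 = 3.306944
A = $10,000.00 × 3.306944
A = $33,069.44

A = P(1 + r/n)^(nt) = $33,069.44


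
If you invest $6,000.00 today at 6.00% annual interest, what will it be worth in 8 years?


Future value formula: FV = PV × (1 + r)^t
FV = $6,000.00 × (1 + 0.06)^8
FV = $6,000.00 × 1.593848
FV = $9,563.09

FV = PV × (1 + r)^t = $9,563.09


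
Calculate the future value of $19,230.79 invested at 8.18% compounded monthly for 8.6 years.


Compound interest formula: A = P(1 + r/n)^(nt)
A = $19,230.79 × (1 + 0.0818/12)^(12 × 8.6)
Growth factor: (1 + 0.0818/12)^103.2 = 2.015955
A = $19,230.79 × 2.015955
A = $38,768.41

A = P(1 + r/n)^(nt) = $38,768.41


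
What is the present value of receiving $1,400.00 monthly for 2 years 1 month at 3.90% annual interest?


Present value of an ordinary annuity: PV = PMT × (1 − (1 + r)^(−n)) / r
Monthly rate r = 0.039/12 = 0.00325, n = 25
PV = $1,400.00 × (1 − (1 + 0.039/12)^(−25)) / (0.039/12)
PV = $1,400.00 × 23.973955
PV = $33,563.54

PV = PMT × (1-(1+r)^(-n))/r = $33,563.54


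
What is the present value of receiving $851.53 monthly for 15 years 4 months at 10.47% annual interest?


Present value of an ordinary annuity: PV = PMT × (1 − (1 + r)^(−n)) / r
Monthly rate r = 0.1047/12 = 0.008725, n = 184
PV = $851.53 × (1 − (1 + 0.1047/12)^(−184)) / (0.1047/12)
PV = $851.53 × 91.436980
PV = $77,861.33

PV = PMT × (1-(1+r)^(-n))/r = $77,861.33


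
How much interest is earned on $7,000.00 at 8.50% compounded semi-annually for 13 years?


Compound interest earned = final amount − principal.
A = P(1 + r/n)^(nt) = $7,000.00 × (1 + 0.085/2)^(2 × 13) = $20,657.40
Interest = A − P = $20,657.40 − $7,000.00 = $13,657.40

Interest = A - P = $13,657.40


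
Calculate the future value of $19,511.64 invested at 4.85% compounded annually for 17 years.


Compound interest formula: A = P(1 + r/n)^(nt)
A = $19,511.64 × (1 + 0.0485/1)^(1 × 17)
Growth factor: (1 + 0.0485/1)^17 = 2.2369866
A = $19,511.64 × 2.2369866
A = $43,647.28

A = P(1 + r/n)^(nt) = $43,647.28


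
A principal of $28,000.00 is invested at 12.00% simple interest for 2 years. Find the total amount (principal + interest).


Total amount formula: A = P(1 + rt) = P + P·r·t
Interest: I = P × r × t = $28,000.00 × 0.12 × 2 = $6,720.00
A = P + I = $28,000.00 + $6,720.00 = $34,720.00

A = P + I = P(1 + rt) = $34,720.00


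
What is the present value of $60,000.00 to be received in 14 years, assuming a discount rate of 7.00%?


Present value formula: PV = FV / (1 + r)^t
PV = $60,000.00 / (1 + 0.07)^14
PV = $60,000.00 / 2.5785342
PV = $23,269.03

PV = FV / (1 + r)^t = $23,269.03


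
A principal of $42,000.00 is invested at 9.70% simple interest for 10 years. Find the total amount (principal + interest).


Total amount formula: A = P(1 + rt) = P + P·r·t
Interest: I = P × r × t = $42,000.00 × 0.097 × 10 = $40,740.00
A = P + I = $42,000.00 + $40,740.00 = $82,740.00

A = P + I = P(1 + rt) = $82,740.00


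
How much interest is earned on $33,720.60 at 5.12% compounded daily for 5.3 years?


Compound interest earned = final amount − principal.
A = P(1 + r/n)^(nt) = $33,720.60 × (1 + 0.0512/365)^(365 × 5.3) = $44,232.06
Interest = A − P = $44,232.06 − $33,720.60 = $10,511.46

Interest = A - P = $10,511.46


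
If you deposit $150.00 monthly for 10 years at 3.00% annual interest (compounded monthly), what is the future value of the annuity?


Future value of an ordinary annuity: FV = PMT × ((1 + r)^n − 1) / r
Monthly rate r = 0.03/12 = 0.0025, n = 120
FV = $150.00 × ((1 + 0.03/12)^120 − 1) / (0.03/12)
FV = $150.00 × 139.741419
FV = $20,961.21

FV = PMT × ((1+r)^n - 1)/r = $20,961.21


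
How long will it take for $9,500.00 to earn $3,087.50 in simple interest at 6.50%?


Rearrange the simple interest formula for t:
I = P × r × t  ⇒  t = I / (P × r)
t = $3,087.50 / ($9,500.00 × 0.065)
t = 5

t = I/(P×r) = 5 years


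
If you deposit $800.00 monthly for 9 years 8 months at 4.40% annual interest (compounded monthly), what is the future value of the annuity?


Future value of an ordinary annuity: FV = PMT × ((1 + r)^n − 1) / r
Monthly rate r = 0.044/12 ≈ 0.00366667, n = 116
FV = $800.00 × ((1 + 0.044/12)^116 − 1) / (0.044/12)
FV = $800.00 × 144.248346
FV = $115,398.68

FV = PMT × ((1+r)^n - 1)/r = $115,398.68


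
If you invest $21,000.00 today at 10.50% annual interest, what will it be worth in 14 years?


Future value formula: FV = PV × (1 + r)^t
FV = $21,000.00 × (1 + 0.105)^14
FV = $21,000.00 × 4.0464287
FV = $84,975.00

FV = PV × (1 + r)^t = $84,975.00


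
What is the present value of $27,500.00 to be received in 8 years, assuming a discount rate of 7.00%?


Present value formula: PV = FV / (1 + r)^t
PV = $27,500.00 / (1 + 0.07)^8
PV = $27,500.00 / 1.718186
PV = $16,005.25

PV = FV / (1 + r)^t = $16,005.25


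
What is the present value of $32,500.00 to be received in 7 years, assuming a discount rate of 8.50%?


Present value formula: PV = FV / (1 + r)^t
PV = $32,500.00 / (1 + 0.085)^7
PV = $32,500.00 / 1.770142
PV = $18,360.11

PV = FV / (1 + r)^t = $18,360.11


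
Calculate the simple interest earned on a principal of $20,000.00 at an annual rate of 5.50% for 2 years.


Simple interest formula: I = P × r × t
I = $20,000.00 × 0.055 × 2
I = $2,200.00

I = P × r × t = $2,200.00


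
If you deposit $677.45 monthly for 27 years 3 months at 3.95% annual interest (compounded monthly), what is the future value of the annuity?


Future value of an ordinary annuity: FV = PMT × ((1 + r)^n − 1) / r
Monthly rate r = 0.0395/12 ≈ 0.00329167, n = 327
FV = $677.45 × ((1 + 0.0395/12)^327 − 1) / (0.0395/12)
FV = $677.45 × 585.977513
FV = $396,970.47

FV = PMT × ((1+r)^n - 1)/r = $396,970.47


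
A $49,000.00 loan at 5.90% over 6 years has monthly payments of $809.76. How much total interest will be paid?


Total paid over the life of the loan = PMT × n.
Total paid = $809.76 × 72 = $58,302.72
Total interest = total paid − principal = $58,302.72 − $49,000.00 = $9,302.72

Total interest = (PMT × n) - PV = $9,302.72


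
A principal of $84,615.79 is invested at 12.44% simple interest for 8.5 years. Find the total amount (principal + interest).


Total amount formula: A = P(1 + rt) = P + P·r·t
Interest: I = P × r × t = $84,615.79 × 0.1244 × 8.5 = $89,472.74
A = P + I = $84,615.79 + $89,472.74 = $174,088.53

A = P + I = P(1 + rt) = $174,088.53


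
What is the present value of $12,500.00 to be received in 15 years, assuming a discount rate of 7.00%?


Present value formula: PV = FV / (1 + r)^t
PV = $12,500.00 / (1 + 0.07)^15
PV = $12,500.00 / 2.7590315
PV = $4,530.58

PV = FV / (1 + r)^t = $4,530.58


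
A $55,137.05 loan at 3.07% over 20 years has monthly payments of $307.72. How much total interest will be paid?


Total paid over the life of the loan = PMT × n.
Total paid = $307.72 × 240 = $73,852.80
Total interest = total paid − principal = $73,852.80 − $55,137.05 = $18,715.75

Total interest = (PMT × n) - PV = $18,715.75


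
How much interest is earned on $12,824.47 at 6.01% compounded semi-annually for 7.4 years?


Compound interest earned = final amount − principal.
A = P(1 + r/n)^(nt) = $12,824.47 × (1 + 0.0601/2)^(2 × 7.4) = $19,876.61
Interest = A − P = $19,876.61 − $12,824.47 = $7,052.14

Interest = A - P = $7,052.14


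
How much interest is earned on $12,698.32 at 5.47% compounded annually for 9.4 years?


Compound interest earned = final amount − principal.
A = P(1 + r/n)^(nt) = $12,698.32 × (1 + 0.0547/1)^(1 × 9.4) = $20,948.76
Interest = A − P = $20,948.76 − $12,698.32 = $8,250.44

Interest = A - P = $8,250.44


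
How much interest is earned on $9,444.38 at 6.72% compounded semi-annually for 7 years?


Compound interest earned = final amount − principal.
A = P(1 + r/n)^(nt) = $9,444.38 × (1 + 0.0672/2)^(2 × 7) = $15,000.59
Interest = A − P = $15,000.59 − $9,444.38 = $5,556.21

Interest = A - P = $5,556.21


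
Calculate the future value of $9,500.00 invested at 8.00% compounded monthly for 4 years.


Compound interest formula: A = P(1 + r/n)^(nt)
A = $9,500.00 × (1 + 0.08/12)^(12 × 4)
Growth factor: (1 + 0.08/12)^48 = 1.375666
A = $9,500.00 × 1.375666
A = $13,068.83

A = P(1 + r/n)^(nt) = $13,068.83


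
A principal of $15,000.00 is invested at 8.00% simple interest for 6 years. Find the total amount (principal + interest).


Total amount formula: A = P(1 + rt) = P + P·r·t
Interest: I = P × r × t = $15,000.00 × 0.08 × 6 = $7,200.00
A = P + I = $15,000.00 + $7,200.00 = $22,200.00

A = P + I = P(1 + rt) = $22,200.00


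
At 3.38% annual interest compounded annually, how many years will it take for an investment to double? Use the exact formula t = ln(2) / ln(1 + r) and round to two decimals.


Doubling condition: (1 + r)^t = 2
Take ln of both sides: t × ln(1 + r) = ln(2)
t = ln(2) / ln(1 + r)
t = 0.693147 / 0.033241
t = 20.85

t = ln(2) / ln(1 + r) = 20.85 years


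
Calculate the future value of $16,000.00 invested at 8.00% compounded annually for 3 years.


Compound interest formula: A = P(1 + r/n)^(nt)
A = $16,000.00 × (1 + 0.08/1)^(1 × 3)
Growth factor: (1 + 0.08/1)^3 = 1.259712
A = $16,000.00 × 1.259712
A = $20,155.39

A = P(1 + r/n)^(nt) = $20,155.39


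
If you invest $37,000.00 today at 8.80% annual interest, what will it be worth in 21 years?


Future value formula: FV = PV × (1 + r)^t
FV = $37,000.00 × (1 + 0.088)^21
FV = $37,000.00 × 5.8776917
FV = $217,474.59

FV = PV × (1 + r)^t = $217,474.59


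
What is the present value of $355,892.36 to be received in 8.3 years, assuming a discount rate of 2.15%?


Present value formula: PV = FV / (1 + r)^t
PV = $355,892.36 / (1 + 0.0215)^8.3
PV = $355,892.36 / 1.1931045
PV = $298,291.02

PV = FV / (1 + r)^t = $298,291.02


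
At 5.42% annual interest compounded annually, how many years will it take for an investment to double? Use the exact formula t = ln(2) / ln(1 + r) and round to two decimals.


Doubling condition: (1 + r)^t = 2
Take ln of both sides: t × ln(1 + r) = ln(2)
t = ln(2) / ln(1 + r)
t = 0.693147 / 0.052782
t = 13.13

t = ln(2) / ln(1 + r) = 13.13 years


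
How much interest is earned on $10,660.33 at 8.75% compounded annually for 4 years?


Compound interest earned = final amount − principal.
A = P(1 + r/n)^(nt) = $10,660.33 × (1 + 0.0875/1)^(1 × 4) = $14,910.35
Interest = A − P = $14,910.35 − $10,660.33 = $4,250.02

Interest = A - P = $4,250.02


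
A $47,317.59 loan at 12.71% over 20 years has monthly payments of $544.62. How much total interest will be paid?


Total paid over the life of the loan = PMT × n.
Total paid = $544.62 × 240 = $130,708.80
Total interest = total paid − principal = $130,708.80 − $47,317.59 = $83,391.21

Total interest = (PMT × n) - PV = $83,391.21


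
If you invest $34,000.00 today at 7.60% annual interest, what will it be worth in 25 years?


Future value formula: FV = PV × (1 + r)^t
FV = $34,000.00 × (1 + 0.076)^25
FV = $34,000.00 × 6.241756
FV = $212,219.70

FV = PV × (1 + r)^t = $212,219.70


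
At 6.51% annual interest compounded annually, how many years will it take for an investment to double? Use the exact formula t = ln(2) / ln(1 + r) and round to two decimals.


Doubling condition: (1 + r)^t = 2
Take ln of both sides: t × ln(1 + r) = ln(2)
t = ln(2) / ln(1 + r)
t = 0.693147 / 0.063069
t = 10.99

t = ln(2) / ln(1 + r) = 10.99 years


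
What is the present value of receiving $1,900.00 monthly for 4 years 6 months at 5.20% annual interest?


Present value of an ordinary annuity: PV = PMT × (1 − (1 + r)^(−n)) / r
Monthly rate r = 0.052/12 ≈ 0.00433333, n = 54
PV = $1,900.00 × (1 − (1 + 0.052/12)^(−54)) / (0.052/12)
PV = $1,900.00 × 48.054927
PV = $91,304.36

PV = PMT × (1-(1+r)^(-n))/r = $91,304.36


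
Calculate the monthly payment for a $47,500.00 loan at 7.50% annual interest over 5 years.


Loan payment formula: PMT = PV × r / (1 − (1 + r)^(−n))
Monthly rate r = 0.075/12 = 0.00625, n = 60 months
Denominator: 1 − (1 + 0.075/12)^(−60) = 0.311908
PMT = $47,500.00 × (0.075/12) / 0.311908
PMT = $951.80 per month

PMT = PV × r / (1-(1+r)^(-n)) = $951.80/month


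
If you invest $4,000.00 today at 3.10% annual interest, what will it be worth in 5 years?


Future value formula: FV = PV × (1 + r)^t
FV = $4,000.00 × (1 + 0.031)^5
FV = $4,000.00 × 1.164913
FV = $4,659.65

FV = PV × (1 + r)^t = $4,659.65


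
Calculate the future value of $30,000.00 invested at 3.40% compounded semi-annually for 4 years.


Compound interest formula: A = P(1 + r/n)^(nt)
A = $30,000.00 × (1 + 0.034/2)^(2 × 4)
Growth factor: (1 + 0.034/2)^8 = 1.144373
A = $30,000.00 × 1.144373
A = $34,331.19

A = P(1 + r/n)^(nt) = $34,331.19


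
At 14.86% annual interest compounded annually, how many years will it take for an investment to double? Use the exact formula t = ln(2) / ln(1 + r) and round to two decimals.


Doubling condition: (1 + r)^t = 2
Take ln of both sides: t × ln(1 + r) = ln(2)
t = ln(2) / ln(1 + r)
t = 0.693147 / 0.138544
t = 5.00

t = ln(2) / ln(1 + r) = 5.00 years


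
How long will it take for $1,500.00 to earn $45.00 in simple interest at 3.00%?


Rearrange the simple interest formula for t:
I = P × r × t  ⇒  t = I / (P × r)
t = $45.00 / ($1,500.00 × 0.03)
t = 1

t = I/(P×r) = 1 year


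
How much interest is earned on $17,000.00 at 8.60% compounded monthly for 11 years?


Compound interest earned = final amount − principal.
A = P(1 + r/n)^(nt) = $17,000.00 × (1 + 0.086/12)^(12 × 11) = $43,634.13
Interest = A − P = $43,634.13 − $17,000.00 = $26,634.13

Interest = A - P = $26,634.13


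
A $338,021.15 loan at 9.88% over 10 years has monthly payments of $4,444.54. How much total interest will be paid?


Total paid over the life of the loan = PMT × n.
Total paid = $4,444.54 × 120 = $533,344.80
Total interest = total paid − principal = $533,344.80 − $338,021.15 = $195,323.65

Total interest = (PMT × n) - PV = $195,323.65


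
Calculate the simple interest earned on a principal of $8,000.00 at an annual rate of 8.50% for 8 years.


Simple interest formula: I = P × r × t
I = $8,000.00 × 0.085 × 8
I = $5,440.00

I = P × r × t = $5,440.00


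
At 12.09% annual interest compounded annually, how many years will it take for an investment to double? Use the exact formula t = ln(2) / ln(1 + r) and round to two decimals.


Doubling condition: (1 + r)^t = 2
Take ln of both sides: t × ln(1 + r) = ln(2)
t = ln(2) / ln(1 + r)
t = 0.693147 / 0.114132
t = 6.07

t = ln(2) / ln(1 + r) = 6.07 years


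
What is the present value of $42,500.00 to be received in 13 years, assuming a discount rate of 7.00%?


Present value formula: PV = FV / (1 + r)^t
PV = $42,500.00 / (1 + 0.07)^13
PV = $42,500.00 / 2.409845
PV = $17,635.99

PV = FV / (1 + r)^t = $17,635.99


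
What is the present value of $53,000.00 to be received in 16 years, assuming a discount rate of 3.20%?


Present value formula: PV = FV / (1 + r)^t
PV = $53,000.00 / (1 + 0.032)^16
PV = $53,000.00 / 1.655294
PV = $32,018.48

PV = FV / (1 + r)^t = $32,018.48


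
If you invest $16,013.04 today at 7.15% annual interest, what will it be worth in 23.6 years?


Future value formula: FV = PV × (1 + r)^t
FV = $16,013.04 × (1 + 0.0715)^23.6
FV = $16,013.04 × 5.102880
FV = $81,712.62

FV = PV × (1 + r)^t = $81,712.62


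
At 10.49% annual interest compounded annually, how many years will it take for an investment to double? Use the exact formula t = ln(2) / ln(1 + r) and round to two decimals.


Doubling condition: (1 + r)^t = 2
Take ln of both sides: t × ln(1 + r) = ln(2)
t = ln(2) / ln(1 + r)
t = 0.693147 / 0.099755
t = 6.95

t = ln(2) / ln(1 + r) = 6.95 years


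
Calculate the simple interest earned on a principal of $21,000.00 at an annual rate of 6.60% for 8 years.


Simple interest formula: I = P × r × t
I = $21,000.00 × 0.066 × 8
I = $11,088.00

I = P × r × t = $11,088.00


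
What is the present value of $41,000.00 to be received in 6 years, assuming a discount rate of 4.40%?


Present value formula: PV = FV / (1 + r)^t
PV = $41,000.00 / (1 + 0.044)^6
PV = $41,000.00 / 1.294801
PV = $31,665.10

PV = FV / (1 + r)^t = $31,665.10


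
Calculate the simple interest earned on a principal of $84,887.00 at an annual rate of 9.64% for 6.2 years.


Simple interest formula: I = P × r × t
I = $84,887.00 × 0.0964 × 6.2
I = $50,735.26

I = P × r × t = $50,735.26


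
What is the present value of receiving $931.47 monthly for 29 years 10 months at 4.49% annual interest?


Present value of an ordinary annuity: PV = PMT × (1 − (1 + r)^(−n)) / r
Monthly rate r = 0.0449/12 ≈ 0.00374167, n = 358
PV = $931.47 × (1 − (1 + 0.0449/12)^(−358)) / (0.0449/12)
PV = $931.47 × 197.070481
PV = $183,565.24

PV = PMT × (1-(1+r)^(-n))/r = $183,565.24


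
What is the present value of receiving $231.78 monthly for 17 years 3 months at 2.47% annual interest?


Present value of an ordinary annuity: PV = PMT × (1 − (1 + r)^(−n)) / r
Monthly rate r = 0.0247/12 ≈ 0.00205833, n = 207
PV = $231.78 × (1 − (1 + 0.0247/12)^(−207)) / (0.0247/12)
PV = $231.78 × 168.411303
PV = $39,034.37

PV = PMT × (1-(1+r)^(-n))/r = $39,034.37


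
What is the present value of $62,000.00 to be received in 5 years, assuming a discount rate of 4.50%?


Present value formula: PV = FV / (1 + r)^t
PV = $62,000.00 / (1 + 0.045)^5
PV = $62,000.00 / 1.246182
PV = $49,751.96

PV = FV / (1 + r)^t = $49,751.96


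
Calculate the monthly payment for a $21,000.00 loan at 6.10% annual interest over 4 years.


Loan payment formula: PMT = PV × r / (1 − (1 + r)^(−n))
Monthly rate r = 0.061/12 ≈ 0.00508333, n = 48 months
Denominator: 1 − (1 + 0.061/12)^(−48) = 0.216028
PMT = $21,000.00 × (0.061/12) / 0.216028
PMT = $494.15 per month

PMT = PV × r / (1-(1+r)^(-n)) = $494.15/month


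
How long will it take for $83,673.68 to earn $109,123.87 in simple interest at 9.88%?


Rearrange the simple interest formula for t:
I = P × r × t  ⇒  t = I / (P × r)
t = $109,123.87 / ($83,673.68 × 0.0988)
t = 13.2

t = I/(P×r) = 13.2 years


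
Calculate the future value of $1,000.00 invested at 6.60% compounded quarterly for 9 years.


Compound interest formula: A = P(1 + r/n)^(nt)
A = $1,000.00 × (1 + 0.066/4)^(4 × 9)
Growth factor: (1 + 0.066/4)^36 = 1.802461
A = $1,000.00 × 1.802461
A = $1,802.46

A = P(1 + r/n)^(nt) = $1,802.46


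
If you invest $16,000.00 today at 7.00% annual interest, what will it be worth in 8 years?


Future value formula: FV = PV × (1 + r)^t
FV = $16,000.00 × (1 + 0.07)^8
FV = $16,000.00 × 1.718186
FV = $27,490.98

FV = PV × (1 + r)^t = $27,490.98


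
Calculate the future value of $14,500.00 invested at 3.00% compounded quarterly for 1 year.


Compound interest formula: A = P(1 + r/n)^(nt)
A = $14,500.00 × (1 + 0.03/4)^(4 × 1)
Growth factor: (1 + 0.03/4)^4 = 1.030339
A = $14,500.00 × 1.030339
A = $14,939.92

A = P(1 + r/n)^(nt) = $14,939.92


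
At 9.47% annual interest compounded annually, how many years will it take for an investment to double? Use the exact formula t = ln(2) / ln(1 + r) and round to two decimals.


Doubling condition: (1 + r)^t = 2
Take ln of both sides: t × ln(1 + r) = ln(2)
t = ln(2) / ln(1 + r)
t = 0.693147 / 0.090480
t = 7.66

t = ln(2) / ln(1 + r) = 7.66 years


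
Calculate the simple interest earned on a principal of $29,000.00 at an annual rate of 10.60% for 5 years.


Simple interest formula: I = P × r × t
I = $29,000.00 × 0.106 × 5
I = $15,370.00

I = P × r × t = $15,370.00


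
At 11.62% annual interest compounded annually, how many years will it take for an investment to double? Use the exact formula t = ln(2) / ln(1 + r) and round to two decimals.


Doubling condition: (1 + r)^t = 2
Take ln of both sides: t × ln(1 + r) = ln(2)
t = ln(2) / ln(1 + r)
t = 0.693147 / 0.109930
t = 6.31

t = ln(2) / ln(1 + r) = 6.31 years


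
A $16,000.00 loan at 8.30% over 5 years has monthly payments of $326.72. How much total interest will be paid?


Total paid over the life of the loan = PMT × n.
Total paid = $326.72 × 60 = $19,603.20
Total interest = total paid − principal = $19,603.20 − $16,000.00 = $3,603.20

Total interest = (PMT × n) - PV = $3,603.20


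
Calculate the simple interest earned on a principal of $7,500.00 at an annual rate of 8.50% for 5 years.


Simple interest formula: I = P × r × t
I = $7,500.00 × 0.085 × 5
I = $3,187.50

I = P × r × t = $3,187.50


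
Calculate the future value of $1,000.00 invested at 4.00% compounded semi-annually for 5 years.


Compound interest formula: A = P(1 + r/n)^(nt)
A = $1,000.00 × (1 + 0.04/2)^(2 × 5)
Growth factor: (1 + 0.04/2)^10 = 1.218994
A = $1,000.00 × 1.218994
A = $1,218.99

A = P(1 + r/n)^(nt) = $1,218.99


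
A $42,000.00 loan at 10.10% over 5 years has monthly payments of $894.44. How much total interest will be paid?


Total paid over the life of the loan = PMT × n.
Total paid = $894.44 × 60 = $53,666.40
Total interest = total paid − principal = $53,666.40 − $42,000.00 = $11,666.40

Total interest = (PMT × n) - PV = $11,666.40


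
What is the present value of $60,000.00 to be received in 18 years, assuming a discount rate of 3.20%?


Present value formula: PV = FV / (1 + r)^t
PV = $60,000.00 / (1 + 0.032)^18
PV = $60,000.00 / 1.762928
PV = $34,034.29

PV = FV / (1 + r)^t = $34,034.29


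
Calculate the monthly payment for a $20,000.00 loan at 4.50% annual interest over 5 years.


Loan payment formula: PMT = PV × r / (1 − (1 + r)^(−n))
Monthly rate r = 0.045/12 = 0.00375, n = 60 months
Denominator: 1 − (1 + 0.045/12)^(−60) = 0.201148
PMT = $20,000.00 × (0.045/12) / 0.201148
PMT = $372.86 per month

PMT = PV × r / (1-(1+r)^(-n)) = $372.86/month


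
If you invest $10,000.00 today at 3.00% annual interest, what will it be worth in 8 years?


Future value formula: FV = PV × (1 + r)^t
FV = $10,000.00 × (1 + 0.03)^8
FV = $10,000.00 × 1.266770
FV = $12,667.70

FV = PV × (1 + r)^t = $12,667.70


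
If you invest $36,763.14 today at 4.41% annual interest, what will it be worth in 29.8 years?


Future value formula: FV = PV × (1 + r)^t
FV = $36,763.14 × (1 + 0.0441)^29.8
FV = $36,763.14 × 3.6183823
FV = $133,023.10

FV = PV × (1 + r)^t = $133,023.10


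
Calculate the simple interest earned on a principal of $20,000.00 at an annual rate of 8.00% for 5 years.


Simple interest formula: I = P × r × t
I = $20,000.00 × 0.08 × 5
I = $8,000.00

I = P × r × t = $8,000.00


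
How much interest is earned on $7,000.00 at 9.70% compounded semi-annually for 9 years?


Compound interest earned = final amount − principal.
A = P(1 + r/n)^(nt) = $7,000.00 × (1 + 0.097/2)^(2 × 9) = $16,418.36
Interest = A − P = $16,418.36 − $7,000.00 = $9,418.36

Interest = A - P = $9,418.36


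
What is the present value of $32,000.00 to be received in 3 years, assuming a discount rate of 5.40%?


Present value formula: PV = FV / (1 + r)^t
PV = $32,000.00 / (1 + 0.054)^3
PV = $32,000.00 / 1.1709055
PV = $27,329.28

PV = FV / (1 + r)^t = $27,329.28


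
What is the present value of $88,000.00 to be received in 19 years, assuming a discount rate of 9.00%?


Present value formula: PV = FV / (1 + r)^t
PV = $88,000.00 / (1 + 0.09)^19
PV = $88,000.00 / 5.141661
PV = $17,115.09

PV = FV / (1 + r)^t = $17,115.09


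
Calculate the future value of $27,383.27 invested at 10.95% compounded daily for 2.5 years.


Compound interest formula: A = P(1 + r/n)^(nt)
A = $27,383.27 × (1 + 0.1095/365)^(365 × 2.5)
Growth factor: (1 + 0.1095/365)^912.5 = 1.314832
A = $27,383.27 × 1.314832
A = $36,004.40

A = P(1 + r/n)^(nt) = $36,004.40


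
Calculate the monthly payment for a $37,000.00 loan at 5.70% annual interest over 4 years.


Loan payment formula: PMT = PV × r / (1 − (1 + r)^(−n))
Monthly rate r = 0.057/12 = 0.00475, n = 48 months
Denominator: 1 − (1 + 0.057/12)^(−48) = 0.203446
PMT = $37,000.00 × (0.057/12) / 0.203446
PMT = $863.87 per month

PMT = PV × r / (1-(1+r)^(-n)) = $863.87/month


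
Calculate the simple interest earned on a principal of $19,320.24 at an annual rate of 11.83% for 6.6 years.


Simple interest formula: I = P × r × t
I = $19,320.24 × 0.1183 × 6.6
I = $15,084.86

I = P × r × t = $15,084.86


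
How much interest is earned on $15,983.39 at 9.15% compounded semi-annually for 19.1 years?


Compound interest earned = final amount − principal.
A = P(1 + r/n)^(nt) = $15,983.39 × (1 + 0.0915/2)^(2 × 19.1) = $88,270.11
Interest = A − P = $88,270.11 − $15,983.39 = $72,286.72

Interest = A - P = $72,286.72


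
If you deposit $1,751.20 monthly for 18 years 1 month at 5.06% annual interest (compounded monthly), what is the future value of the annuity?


Future value of an ordinary annuity: FV = PMT × ((1 + r)^n − 1) / r
Monthly rate r = 0.0506/12 ≈ 0.00421667, n = 217
FV = $1,751.20 × ((1 + 0.0506/12)^217 − 1) / (0.0506/12)
FV = $1,751.20 × 353.838313
FV = $619,641.65

FV = PMT × ((1+r)^n - 1)/r = $619,641.65


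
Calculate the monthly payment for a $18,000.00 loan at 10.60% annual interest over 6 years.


Loan payment formula: PMT = PV × r / (1 − (1 + r)^(−n))
Monthly rate r = 0.106/12 ≈ 0.00883333, n = 72 months
Denominator: 1 − (1 + 0.106/12)^(−72) = 0.469114
PMT = $18,000.00 × (0.106/12) / 0.469114
PMT = $338.94 per month

PMT = PV × r / (1-(1+r)^(-n)) = $338.94/month


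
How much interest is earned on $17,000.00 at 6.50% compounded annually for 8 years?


Compound interest earned = final amount − principal.
A = P(1 + r/n)^(nt) = $17,000.00 × (1 + 0.065/1)^(1 × 8) = $28,134.93
Interest = A − P = $28,134.93 − $17,000.00 = $11,134.93

Interest = A - P = $11,134.93


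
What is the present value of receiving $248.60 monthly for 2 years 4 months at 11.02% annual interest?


Present value of an ordinary annuity: PV = PMT × (1 − (1 + r)^(−n)) / r
Monthly rate r = 0.1102/12 ≈ 0.00918333, n = 28
PV = $248.60 × (1 − (1 + 0.1102/12)^(−28)) / (0.1102/12)
PV = $248.60 × 24.590956
PV = $6,113.31

PV = PMT × (1-(1+r)^(-n))/r = $6,113.31


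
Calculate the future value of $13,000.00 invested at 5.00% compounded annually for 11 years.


Compound interest formula: A = P(1 + r/n)^(nt)
A = $13,000.00 × (1 + 0.05/1)^(1 × 11)
Growth factor: (1 + 0.05/1)^11 = 1.710339
A = $13,000.00 × 1.710339
A = $22,234.41

A = P(1 + r/n)^(nt) = $22,234.41


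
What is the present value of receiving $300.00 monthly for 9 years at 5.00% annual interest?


Present value of an ordinary annuity: PV = PMT × (1 − (1 + r)^(−n)) / r
Monthly rate r = 0.05/12 ≈ 0.00416667, n = 108
PV = $300.00 × (1 − (1 + 0.05/12)^(−108)) / (0.05/12)
PV = $300.00 × 86.826108
PV = $26,047.83

PV = PMT × (1-(1+r)^(-n))/r = $26,047.83


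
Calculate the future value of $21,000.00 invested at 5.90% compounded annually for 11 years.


Compound interest formula: A = P(1 + r/n)^(nt)
A = $21,000.00 × (1 + 0.059/1)^(1 × 11)
Growth factor: (1 + 0.059/1)^11 = 1.878692
A = $21,000.00 × 1.878692
A = $39,452.53

A = P(1 + r/n)^(nt) = $39,452.53


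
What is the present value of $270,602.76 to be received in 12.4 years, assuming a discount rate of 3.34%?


Present value formula: PV = FV / (1 + r)^t
PV = $270,602.76 / (1 + 0.0334)^12.4
PV = $270,602.76 / 1.5028958
PV = $180,054.24

PV = FV / (1 + r)^t = $180,054.24


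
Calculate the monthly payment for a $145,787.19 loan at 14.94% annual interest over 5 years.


Loan payment formula: PMT = PV × r / (1 − (1 + r)^(−n))
Monthly rate r = 0.1494/12 = 0.01245, n = 60 months
Denominator: 1 − (1 + 0.1494/12)^(−60) = 0.524024
PMT = $145,787.19 × (0.1494/12) / 0.524024
PMT = $3,463.68 per month

PMT = PV × r / (1-(1+r)^(-n)) = $3,463.68/month


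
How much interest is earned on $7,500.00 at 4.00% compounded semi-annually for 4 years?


Compound interest earned = final amount − principal.
A = P(1 + r/n)^(nt) = $7,500.00 × (1 + 0.04/2)^(2 × 4) = $8,787.45
Interest = A − P = $8,787.45 − $7,500.00 = $1,287.45

Interest = A - P = $1,287.45


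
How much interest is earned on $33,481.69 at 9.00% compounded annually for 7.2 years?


Compound interest earned = final amount − principal.
A = P(1 + r/n)^(nt) = $33,481.69 × (1 + 0.09/1)^(1 × 7.2) = $62,269.90
Interest = A − P = $62,269.90 − $33,481.69 = $28,788.21

Interest = A - P = $28,788.21


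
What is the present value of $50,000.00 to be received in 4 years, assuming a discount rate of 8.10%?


Present value formula: PV = FV / (1 + r)^t
PV = $50,000.00 / (1 + 0.081)^4
PV = $50,000.00 / 1.365535
PV = $36,615.69

PV = FV / (1 + r)^t = $36,615.69


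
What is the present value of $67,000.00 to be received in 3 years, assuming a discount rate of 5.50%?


Present value formula: PV = FV / (1 + r)^t
PV = $67,000.00 / (1 + 0.055)^3
PV = $67,000.00 / 1.17424137
PV = $57,058.12

PV = FV / (1 + r)^t = $57,058.12


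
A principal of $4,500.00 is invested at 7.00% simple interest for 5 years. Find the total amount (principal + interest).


Total amount formula: A = P(1 + rt) = P + P·r·t
Interest: I = P × r × t = $4,500.00 × 0.07 × 5 = $1,575.00
A = P + I = $4,500.00 + $1,575.00 = $6,075.00

A = P + I = P(1 + rt) = $6,075.00


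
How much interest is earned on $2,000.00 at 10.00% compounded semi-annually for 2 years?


Compound interest earned = final amount − principal.
A = P(1 + r/n)^(nt) = $2,000.00 × (1 + 0.1/2)^(2 × 2) = $2,431.01
Interest = A − P = $2,431.01 − $2,000.00 = $431.01

Interest = A - P = $431.01


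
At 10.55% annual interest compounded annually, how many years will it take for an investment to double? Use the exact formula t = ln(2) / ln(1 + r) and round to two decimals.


Doubling condition: (1 + r)^t = 2
Take ln of both sides: t × ln(1 + r) = ln(2)
t = ln(2) / ln(1 + r)
t = 0.693147 / 0.100298
t = 6.91

t = ln(2) / ln(1 + r) = 6.91 years


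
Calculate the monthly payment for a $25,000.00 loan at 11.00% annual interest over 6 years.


Loan payment formula: PMT = PV × r / (1 − (1 + r)^(−n))
Monthly rate r = 0.11/12 ≈ 0.00916667, n = 72 months
Denominator: 1 − (1 + 0.11/12)^(−72) = 0.481592
PMT = $25,000.00 × (0.11/12) / 0.481592
PMT = $475.85 per month

PMT = PV × r / (1-(1+r)^(-n)) = $475.85/month


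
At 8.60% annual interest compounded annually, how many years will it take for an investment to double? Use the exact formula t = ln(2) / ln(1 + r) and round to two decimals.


Doubling condition: (1 + r)^t = 2
Take ln of both sides: t × ln(1 + r) = ln(2)
t = ln(2) / ln(1 + r)
t = 0.693147 / 0.082501
t = 8.40

t = ln(2) / ln(1 + r) = 8.40 years


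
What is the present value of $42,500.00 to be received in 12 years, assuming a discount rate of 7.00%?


Present value formula: PV = FV / (1 + r)^t
PV = $42,500.00 / (1 + 0.07)^12
PV = $42,500.00 / 2.2521916
PV = $18,870.51

PV = FV / (1 + r)^t = $18,870.51


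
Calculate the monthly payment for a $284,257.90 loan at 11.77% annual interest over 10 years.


Loan payment formula: PMT = PV × r / (1 − (1 + r)^(−n))
Monthly rate r = 0.1177/12 ≈ 0.00980833, n = 120 months
Denominator: 1 − (1 + 0.1177/12)^(−120) = 0.690026
PMT = $284,257.90 × (0.1177/12) / 0.690026
PMT = $4,040.57 per month

PMT = PV × r / (1-(1+r)^(-n)) = $4,040.57/month


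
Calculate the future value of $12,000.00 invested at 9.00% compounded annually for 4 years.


Compound interest formula: A = P(1 + r/n)^(nt)
A = $12,000.00 × (1 + 0.09/1)^(1 × 4)
Growth factor: (1 + 0.09/1)^4 = 1.411582
A = $12,000.00 × 1.411582
A = $16,938.98

A = P(1 + r/n)^(nt) = $16,938.98


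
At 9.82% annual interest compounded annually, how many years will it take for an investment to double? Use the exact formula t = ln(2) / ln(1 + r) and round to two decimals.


Doubling condition: (1 + r)^t = 2
Take ln of both sides: t × ln(1 + r) = ln(2)
t = ln(2) / ln(1 + r)
t = 0.693147 / 0.093672
t = 7.40

t = ln(2) / ln(1 + r) = 7.40 years


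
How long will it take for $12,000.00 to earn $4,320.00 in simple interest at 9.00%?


Rearrange the simple interest formula for t:
I = P × r × t  ⇒  t = I / (P × r)
t = $4,320.00 / ($12,000.00 × 0.09)
t = 4

t = I/(P×r) = 4 years


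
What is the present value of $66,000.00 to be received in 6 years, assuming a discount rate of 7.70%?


Present value formula: PV = FV / (1 + r)^t
PV = $66,000.00 / (1 + 0.077)^6
PV = $66,000.00 / 1.5606094
PV = $42,291.17

PV = FV / (1 + r)^t = $42,291.17


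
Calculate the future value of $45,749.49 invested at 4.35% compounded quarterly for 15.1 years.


Compound interest formula: A = P(1 + r/n)^(nt)
A = $45,749.49 × (1 + 0.0435/4)^(4 × 15.1)
Growth factor: (1 + 0.0435/4)^60.4 = 1.9218804
A = $45,749.49 × 1.9218804
A = $87,925.05

A = P(1 + r/n)^(nt) = $87,925.05


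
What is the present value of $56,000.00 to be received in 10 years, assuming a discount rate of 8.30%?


Present value formula: PV = FV / (1 + r)^t
PV = $56,000.00 / (1 + 0.083)^10
PV = $56,000.00 / 2.219650
PV = $25,229.20

PV = FV / (1 + r)^t = $25,229.20


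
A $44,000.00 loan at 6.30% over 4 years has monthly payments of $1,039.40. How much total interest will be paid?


Total paid over the life of the loan = PMT × n.
Total paid = $1,039.40 × 48 = $49,891.20
Total interest = total paid − principal = $49,891.20 − $44,000.00 = $5,891.20

Total interest = (PMT × n) - PV = $5,891.20


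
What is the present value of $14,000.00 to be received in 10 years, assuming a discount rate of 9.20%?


Present value formula: PV = FV / (1 + r)^t
PV = $14,000.00 / (1 + 0.092)^10
PV = $14,000.00 / 2.411162
PV = $5,806.33

PV = FV / (1 + r)^t = $5,806.33


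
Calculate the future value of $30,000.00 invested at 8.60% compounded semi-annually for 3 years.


Compound interest formula: A = P(1 + r/n)^(nt)
A = $30,000.00 × (1 + 0.086/2)^(2 × 3)
Growth factor: (1 + 0.086/2)^6 = 1.2873773
A = $30,000.00 × 1.2873773
A = $38,621.32

A = P(1 + r/n)^(nt) = $38,621.32


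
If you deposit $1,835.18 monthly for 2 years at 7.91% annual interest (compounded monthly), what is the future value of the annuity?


Future value of an ordinary annuity: FV = PMT × ((1 + r)^n − 1) / r
Monthly rate r = 0.0791/12 ≈ 0.00659167, n = 24
FV = $1,835.18 × ((1 + 0.0791/12)^24 − 1) / (0.0791/12)
FV = $1,835.18 × 25.910368
FV = $47,550.19

FV = PMT × ((1+r)^n - 1)/r = $47,550.19


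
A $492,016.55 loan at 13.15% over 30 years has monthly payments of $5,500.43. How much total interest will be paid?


Total paid over the life of the loan = PMT × n.
Total paid = $5,500.43 × 360 = $1,980,154.80
Total interest = total paid − principal = $1,980,154.80 − $492,016.55 = $1,488,138.25

Total interest = (PMT × n) - PV = $1,488,138.25


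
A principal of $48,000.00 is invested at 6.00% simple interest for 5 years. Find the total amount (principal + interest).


Total amount formula: A = P(1 + rt) = P + P·r·t
Interest: I = P × r × t = $48,000.00 × 0.06 × 5 = $14,400.00
A = P + I = $48,000.00 + $14,400.00 = $62,400.00

A = P + I = P(1 + rt) = $62,400.00


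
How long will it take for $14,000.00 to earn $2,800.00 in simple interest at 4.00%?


Rearrange the simple interest formula for t:
I = P × r × t  ⇒  t = I / (P × r)
t = $2,800.00 / ($14,000.00 × 0.04)
t = 5

t = I/(P×r) = 5 years


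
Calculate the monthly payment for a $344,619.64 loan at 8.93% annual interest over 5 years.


Loan payment formula: PMT = PV × r / (1 − (1 + r)^(−n))
Monthly rate r = 0.0893/12 ≈ 0.00744167, n = 60 months
Denominator: 1 − (1 + 0.0893/12)^(−60) = 0.359078
PMT = $344,619.64 × (0.0893/12) / 0.359078
PMT = $7,142.03 per month

PMT = PV × r / (1-(1+r)^(-n)) = $7,142.03/month


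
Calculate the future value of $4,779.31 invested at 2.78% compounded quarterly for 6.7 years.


Compound interest formula: A = P(1 + r/n)^(nt)
A = $4,779.31 × (1 + 0.0278/4)^(4 × 6.7)
Growth factor: (1 + 0.0278/4)^26.8 = 1.203960
A = $4,779.31 × 1.203960
A = $5,754.10

A = P(1 + r/n)^(nt) = $5,754.10


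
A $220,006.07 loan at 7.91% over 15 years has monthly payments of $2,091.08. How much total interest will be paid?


Total paid over the life of the loan = PMT × n.
Total paid = $2,091.08 × 180 = $376,394.40
Total interest = total paid − principal = $376,394.40 − $220,006.07 = $156,388.33

Total interest = (PMT × n) - PV = $156,388.33


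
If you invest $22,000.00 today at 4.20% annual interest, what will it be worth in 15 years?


Future value formula: FV = PV × (1 + r)^t
FV = $22,000.00 × (1 + 0.042)^15
FV = $22,000.00 × 1.853599
FV = $40,779.18

FV = PV × (1 + r)^t = $40,779.18


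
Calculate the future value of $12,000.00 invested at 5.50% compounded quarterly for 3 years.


Compound interest formula: A = P(1 + r/n)^(nt)
A = $12,000.00 × (1 + 0.055/4)^(4 × 3)
Growth factor: (1 + 0.055/4)^12 = 1.178068
A = $12,000.00 × 1.178068
A = $14,136.82

A = P(1 + r/n)^(nt) = $14,136.82
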